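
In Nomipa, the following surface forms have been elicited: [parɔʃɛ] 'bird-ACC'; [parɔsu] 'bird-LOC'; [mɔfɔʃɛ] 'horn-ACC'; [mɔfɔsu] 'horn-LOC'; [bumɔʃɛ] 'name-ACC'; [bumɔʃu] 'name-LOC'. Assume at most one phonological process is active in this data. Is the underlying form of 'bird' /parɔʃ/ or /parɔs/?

The root 'bird' surfaces as [parɔʃɛ] and [parɔsu], with a stem-final [ʃ] ~ [s] alternation.
But 'name' keeps [ʃ] in both environments ([bumɔʃɛ], [bumɔʃu]), so there is no rule changing /ʃ/ to [s] before the LOC suffix.
The alternation reflects palatalization before a front vowel: /s/ becomes palato-alveolar [ʃ] before a front vowel. /s/ is underlying.

/parɔs/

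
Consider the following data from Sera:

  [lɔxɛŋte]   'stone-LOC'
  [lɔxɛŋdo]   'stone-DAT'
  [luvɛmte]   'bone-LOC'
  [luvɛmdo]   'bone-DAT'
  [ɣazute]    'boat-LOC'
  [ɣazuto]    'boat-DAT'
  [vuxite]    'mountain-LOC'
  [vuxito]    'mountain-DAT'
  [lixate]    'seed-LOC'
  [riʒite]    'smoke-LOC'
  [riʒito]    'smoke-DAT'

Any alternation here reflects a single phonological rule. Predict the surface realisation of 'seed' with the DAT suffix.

[lixato]

The DAT suffix surfaces as [-do] and [-to], depending on the final segment of the stem.
The LOC suffix, which begins with [t], is invariant after every stem; so [t] is not altered by any rule here.
The DAT suffix is therefore /-do/ underlyingly, with post-vocalic devoicing: voiced stops become voiceless after a vowel.
After 'seed', which ends in a vowel, the suffix surfaces as [-to], giving [lixato].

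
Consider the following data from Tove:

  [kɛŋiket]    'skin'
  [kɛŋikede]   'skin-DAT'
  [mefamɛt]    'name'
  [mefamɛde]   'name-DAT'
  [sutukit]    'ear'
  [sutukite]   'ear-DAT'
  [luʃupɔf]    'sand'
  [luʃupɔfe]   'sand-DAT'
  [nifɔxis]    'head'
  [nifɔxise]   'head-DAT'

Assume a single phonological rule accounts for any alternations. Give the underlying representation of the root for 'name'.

/mefamɛd/

The stem for 'name' ends in [t] in [mefamɛt] but [d] in [mefamɛde].
Compare 'ear', with invariant [t] in [sutukit] and [sutukite]: an analysis with underlying /t/ and a rule producing [d] before the DAT suffix would wrongly predict alternation here too.
The alternation reflects word-final obstruent devoicing: voiced obstruents become voiceless word-finally. /d/ is underlying.
The underlying form of 'name' is therefore /mefamɛd/.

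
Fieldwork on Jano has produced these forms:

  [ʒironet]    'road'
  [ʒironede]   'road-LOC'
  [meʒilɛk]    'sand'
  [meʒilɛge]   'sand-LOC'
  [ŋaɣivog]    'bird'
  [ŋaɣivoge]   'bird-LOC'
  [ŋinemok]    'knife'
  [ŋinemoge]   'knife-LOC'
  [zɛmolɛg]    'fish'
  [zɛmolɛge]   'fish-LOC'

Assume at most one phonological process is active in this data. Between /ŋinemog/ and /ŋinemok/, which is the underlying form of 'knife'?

/ŋinemok/

'knife' shows [k] ~ [g] at the end of the stem ([ŋinemok] vs [ŋinemoge]).
But 'fish' keeps [g] in both environments ([zɛmolɛg], [zɛmolɛge]), so there is no rule changing /g/ to [k] in isolation.
The underlying segment must be /k/; voiceless stops become voiced between vowels, yielding [g] there.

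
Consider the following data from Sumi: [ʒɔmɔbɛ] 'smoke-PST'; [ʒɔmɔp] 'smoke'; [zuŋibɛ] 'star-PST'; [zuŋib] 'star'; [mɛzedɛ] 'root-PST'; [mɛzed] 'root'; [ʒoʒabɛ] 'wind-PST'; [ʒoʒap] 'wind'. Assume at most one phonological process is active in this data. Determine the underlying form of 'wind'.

The stem for 'wind' ends in [b] in [ʒoʒabɛ] but [p] in [ʒoʒap].
The stem 'star' ([zuŋibɛ], [zuŋib]) shows [b] unchanged in both environments, so [b] cannot be basic with [p] derived in isolation.
Therefore /p/ is basic and [b] is derived by intervocalic voicing (voiceless stops become voiced between vowels).
The underlying form of 'wind' is therefore /ʒoʒap/.

/ʒoʒap/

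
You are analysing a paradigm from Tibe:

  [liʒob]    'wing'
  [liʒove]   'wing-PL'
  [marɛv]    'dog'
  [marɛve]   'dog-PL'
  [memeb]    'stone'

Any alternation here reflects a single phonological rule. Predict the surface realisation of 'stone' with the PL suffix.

[memeve]

The root 'wing' surfaces as [liʒob] and [liʒove], with a stem-final [b] ~ [v] alternation.
If /v/ were underlying and a rule turned it into [b] in isolation, 'dog' would also alternate; but it has [v] in both [marɛv] and [marɛve].
The alternation reflects intervocalic spirantization: voiced stops become fricatives between vowels. /b/ is underlying.
The one attested form of 'stone', [memeb], shows underlying /memeb/. Applying the same rule between vowels gives [memeve].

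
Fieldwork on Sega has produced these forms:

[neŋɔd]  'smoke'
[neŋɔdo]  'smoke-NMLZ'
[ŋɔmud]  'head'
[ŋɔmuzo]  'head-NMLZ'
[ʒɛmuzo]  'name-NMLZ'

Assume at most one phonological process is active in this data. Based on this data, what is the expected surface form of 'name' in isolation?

The stem for 'head' ends in [d] in [ŋɔmud] but [z] in [ŋɔmuzo].
If /d/ were underlying and a rule turned it into [z] before the NMLZ suffix, 'smoke' would also alternate; but it has [d] in both [neŋɔd] and [neŋɔdo].
The alternation reflects word-final hardening: voiced fricatives become stops word-finally. /z/ is underlying.
The one attested form of 'name', [ʒɛmuzo], shows underlying /ʒɛmuz/. Applying the same rule word-finally gives [ʒɛmud].

[ʒɛmud]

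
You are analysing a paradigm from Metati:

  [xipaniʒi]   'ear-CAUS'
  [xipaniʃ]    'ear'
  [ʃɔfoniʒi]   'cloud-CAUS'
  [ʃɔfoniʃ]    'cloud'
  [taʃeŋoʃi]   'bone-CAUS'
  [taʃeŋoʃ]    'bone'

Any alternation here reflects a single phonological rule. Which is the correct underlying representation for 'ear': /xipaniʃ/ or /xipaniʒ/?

In [xipaniʒi] and [xipaniʃ] the final segment of 'ear' alternates: [ʒ] ~ [ʃ].
The stem 'bone' ([taʃeŋoʃi], [taʃeŋoʃ]) shows [ʃ] unchanged in both environments, so [ʃ] cannot be basic with [ʒ] derived before the CAUS suffix.
The alternation reflects word-final obstruent devoicing: voiced obstruents become voiceless word-finally. /ʒ/ is underlying.

/xipaniʒ/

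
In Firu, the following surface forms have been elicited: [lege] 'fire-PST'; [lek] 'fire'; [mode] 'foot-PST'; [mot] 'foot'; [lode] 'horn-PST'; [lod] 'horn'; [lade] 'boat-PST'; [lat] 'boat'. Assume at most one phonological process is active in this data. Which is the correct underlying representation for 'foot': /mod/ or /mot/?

/mot/

In [mode] and [mot] the final segment of 'foot' alternates: [d] ~ [t].
But 'horn' keeps [d] in both environments ([lode], [lod]), so there is no rule changing /d/ to [t] in isolation.
So /t/ is underlying, and a rule of intervocalic voicing — voiceless stops become voiced between vowels — gives [d].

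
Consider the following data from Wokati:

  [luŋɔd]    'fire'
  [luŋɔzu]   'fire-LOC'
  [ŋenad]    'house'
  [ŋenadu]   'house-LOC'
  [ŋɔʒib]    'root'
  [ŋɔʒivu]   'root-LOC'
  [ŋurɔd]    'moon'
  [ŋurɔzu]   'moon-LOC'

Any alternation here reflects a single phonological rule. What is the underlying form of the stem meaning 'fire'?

In [luŋɔd] and [luŋɔzu] the final segment of 'fire' alternates: [d] ~ [z].
Compare 'house', with invariant [d] in [ŋenad] and [ŋenadu]: an analysis with underlying /d/ and a rule producing [z] before the LOC suffix would wrongly predict alternation here too.
So /z/ is underlying, and a rule of word-final hardening — voiced fricatives become stops word-finally — gives [d].

/luŋɔz/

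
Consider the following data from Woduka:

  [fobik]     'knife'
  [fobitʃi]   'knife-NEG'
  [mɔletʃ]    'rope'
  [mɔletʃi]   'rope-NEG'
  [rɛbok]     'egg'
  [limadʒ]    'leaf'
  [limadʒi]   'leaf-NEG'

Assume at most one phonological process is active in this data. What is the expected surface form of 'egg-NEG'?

The root 'knife' surfaces as [fobik] and [fobitʃi], with a stem-final [k] ~ [tʃ] alternation.
Compare 'rope', with invariant [tʃ] in [mɔletʃ] and [mɔletʃi]: an analysis with underlying /tʃ/ and a rule producing [k] in isolation would wrongly predict alternation here too.
Therefore /k/ is basic and [tʃ] is derived by palatalization before a front vowel (/k/ becomes palato-alveolar [tʃ] before a front vowel).
From [rɛbok] the stem 'egg' is /rɛbok/; before a front vowel this yields [rɛbotʃi].

[rɛbotʃi]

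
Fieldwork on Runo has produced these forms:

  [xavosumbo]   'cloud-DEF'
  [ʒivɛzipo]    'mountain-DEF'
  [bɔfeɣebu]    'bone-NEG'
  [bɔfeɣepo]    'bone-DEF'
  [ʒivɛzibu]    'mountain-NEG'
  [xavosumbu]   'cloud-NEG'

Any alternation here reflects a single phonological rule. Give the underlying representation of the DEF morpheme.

/-po/

The DEF morpheme has two allomorphs, [-bo] and [-po].
The NEG suffix, which begins with [b], is invariant after every stem; so [b] is not altered by any rule here.
So the underlying form is /-po/, and voiceless stops become voiced after a nasal.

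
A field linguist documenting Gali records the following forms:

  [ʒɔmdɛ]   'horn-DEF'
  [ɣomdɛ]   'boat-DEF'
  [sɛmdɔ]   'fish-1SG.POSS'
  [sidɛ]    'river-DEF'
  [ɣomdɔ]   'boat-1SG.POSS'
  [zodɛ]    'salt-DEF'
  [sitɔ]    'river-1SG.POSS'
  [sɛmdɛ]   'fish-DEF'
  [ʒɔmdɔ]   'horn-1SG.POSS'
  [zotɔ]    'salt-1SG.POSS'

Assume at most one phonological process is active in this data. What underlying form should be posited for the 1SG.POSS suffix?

/-tɔ/

The 1SG.POSS suffix surfaces as [-dɔ] and [-tɔ], depending on the final segment of the stem.
By contrast the DEF suffix keeps its initial [d] throughout — that segment must be underlying.
The 1SG.POSS suffix is therefore /-tɔ/ underlyingly, with post-nasal voicing: voiceless stops become voiced after a nasal.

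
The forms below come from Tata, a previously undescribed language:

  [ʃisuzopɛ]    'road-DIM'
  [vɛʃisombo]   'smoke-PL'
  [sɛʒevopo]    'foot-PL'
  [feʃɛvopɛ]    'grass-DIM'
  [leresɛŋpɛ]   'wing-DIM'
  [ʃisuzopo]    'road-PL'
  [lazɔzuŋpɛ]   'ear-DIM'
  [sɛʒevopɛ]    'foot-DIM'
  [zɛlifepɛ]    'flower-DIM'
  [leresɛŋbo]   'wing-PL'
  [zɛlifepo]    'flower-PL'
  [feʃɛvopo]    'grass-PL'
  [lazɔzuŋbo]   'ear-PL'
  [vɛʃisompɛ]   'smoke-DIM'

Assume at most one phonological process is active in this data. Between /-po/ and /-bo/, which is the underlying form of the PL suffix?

/-bo/

The PL morpheme has two allomorphs, [-bo] and [-po].
By contrast the DIM suffix keeps its initial [p] throughout — that segment must be underlying.
The PL suffix is therefore /-bo/ underlyingly, with post-vocalic devoicing: voiced stops become voiceless after a vowel.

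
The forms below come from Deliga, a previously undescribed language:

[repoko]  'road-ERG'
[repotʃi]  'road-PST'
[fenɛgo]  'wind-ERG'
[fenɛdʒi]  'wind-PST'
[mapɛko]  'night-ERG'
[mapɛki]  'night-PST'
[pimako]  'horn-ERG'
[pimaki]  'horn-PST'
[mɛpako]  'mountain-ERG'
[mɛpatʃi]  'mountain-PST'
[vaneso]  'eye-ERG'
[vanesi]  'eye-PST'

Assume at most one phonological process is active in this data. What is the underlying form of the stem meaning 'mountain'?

/mɛpatʃ/

'mountain' shows [k] ~ [tʃ] at the end of the stem ([mɛpako] vs [mɛpatʃi]).
But 'night' keeps [k] in both environments ([mapɛko], [mapɛki]), so there is no rule changing /k/ to [tʃ] before the PST suffix.
The underlying segment must be /tʃ/; palato-alveolar /tʃ/ and /dʒ/ become [k] and [g] when no front vowel follows, yielding [k] there.
Hence 'mountain' is /mɛpatʃ/ underlyingly.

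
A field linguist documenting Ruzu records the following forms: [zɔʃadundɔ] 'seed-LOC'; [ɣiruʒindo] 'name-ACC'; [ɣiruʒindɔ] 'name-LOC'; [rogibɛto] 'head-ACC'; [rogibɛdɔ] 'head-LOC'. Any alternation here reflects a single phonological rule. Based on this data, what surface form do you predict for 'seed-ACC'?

[zɔʃadundo]

The ACC suffix surfaces as [-do] and [-to], depending on the final segment of the stem.
By contrast the LOC suffix keeps its initial [d] throughout — that segment must be underlying.
The ACC suffix is therefore /-to/ underlyingly, with post-nasal voicing: voiceless stops become voiced after a nasal.
After 'seed', which ends in a nasal, the suffix surfaces as [-do], giving [zɔʃadundo].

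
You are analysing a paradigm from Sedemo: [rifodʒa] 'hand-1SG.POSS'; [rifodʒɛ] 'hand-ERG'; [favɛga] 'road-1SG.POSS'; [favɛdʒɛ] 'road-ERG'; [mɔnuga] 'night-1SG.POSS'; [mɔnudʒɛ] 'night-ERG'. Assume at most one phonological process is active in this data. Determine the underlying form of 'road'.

'road' shows [g] ~ [dʒ] at the end of the stem ([favɛga] vs [favɛdʒɛ]).
The stem 'hand' ([rifodʒa], [rifodʒɛ]) shows [dʒ] unchanged in both environments, so [dʒ] cannot be basic with [g] derived before the 1SG.POSS suffix.
Therefore /g/ is basic and [dʒ] is derived by palatalization before a front vowel (/g/ becomes palato-alveolar [dʒ] before a front vowel).

/favɛg/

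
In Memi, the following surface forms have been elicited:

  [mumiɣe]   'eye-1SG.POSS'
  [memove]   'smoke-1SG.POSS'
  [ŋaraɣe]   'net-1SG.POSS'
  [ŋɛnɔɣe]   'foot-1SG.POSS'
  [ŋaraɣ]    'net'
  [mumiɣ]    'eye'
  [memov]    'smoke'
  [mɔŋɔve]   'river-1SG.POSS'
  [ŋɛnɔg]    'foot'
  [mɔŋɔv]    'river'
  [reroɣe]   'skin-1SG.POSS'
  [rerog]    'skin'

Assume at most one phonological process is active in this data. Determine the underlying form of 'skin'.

/rerog/

The root 'skin' surfaces as [rerog] and [reroɣe], with a stem-final [g] ~ [ɣ] alternation.
But 'net' keeps [ɣ] in both environments ([ŋaraɣ], [ŋaraɣe]), so there is no rule changing /ɣ/ to [g] in isolation.
The underlying segment must be /g/; voiced stops become fricatives between vowels, yielding [ɣ] there.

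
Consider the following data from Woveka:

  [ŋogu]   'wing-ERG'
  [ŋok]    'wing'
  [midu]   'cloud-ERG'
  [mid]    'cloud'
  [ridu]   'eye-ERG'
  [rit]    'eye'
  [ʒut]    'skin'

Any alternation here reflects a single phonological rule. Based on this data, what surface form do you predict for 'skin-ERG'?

'eye' shows [d] ~ [t] at the end of the stem ([ridu] vs [rit]).
Compare 'cloud', with invariant [d] in [midu] and [mid]: an analysis with underlying /d/ and a rule producing [t] in isolation would wrongly predict alternation here too.
The alternation reflects intervocalic voicing: voiceless stops become voiced between vowels. /t/ is underlying.
The one attested form of 'skin', [ʒut], shows underlying /ʒut/. Applying the same rule between vowels gives [ʒudu].

[ʒudu]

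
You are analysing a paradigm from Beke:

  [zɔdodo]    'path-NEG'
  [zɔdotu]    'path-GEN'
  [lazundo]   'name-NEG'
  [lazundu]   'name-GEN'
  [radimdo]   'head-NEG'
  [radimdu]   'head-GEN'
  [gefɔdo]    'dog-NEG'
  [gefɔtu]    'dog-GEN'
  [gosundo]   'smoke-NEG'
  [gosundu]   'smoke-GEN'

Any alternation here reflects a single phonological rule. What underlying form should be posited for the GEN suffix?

The GEN morpheme has two allomorphs, [-du] and [-tu].
The NEG suffix, which begins with [d], is invariant after every stem; so [d] is not altered by any rule here.
The GEN suffix is therefore /-tu/ underlyingly, with post-nasal voicing: voiceless stops become voiced after a nasal.

/-tu/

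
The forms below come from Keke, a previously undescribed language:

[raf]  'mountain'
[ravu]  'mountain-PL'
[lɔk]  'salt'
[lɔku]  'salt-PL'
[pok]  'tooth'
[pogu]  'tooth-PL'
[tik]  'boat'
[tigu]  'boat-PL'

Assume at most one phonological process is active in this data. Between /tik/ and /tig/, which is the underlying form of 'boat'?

The stem for 'boat' ends in [k] in [tik] but [g] in [tigu].
The stem 'salt' ([lɔk], [lɔku]) shows [k] unchanged in both environments, so [k] cannot be basic with [g] derived before the PL suffix.
The alternation reflects word-final obstruent devoicing: voiced obstruents become voiceless word-finally. /g/ is underlying.

/tig/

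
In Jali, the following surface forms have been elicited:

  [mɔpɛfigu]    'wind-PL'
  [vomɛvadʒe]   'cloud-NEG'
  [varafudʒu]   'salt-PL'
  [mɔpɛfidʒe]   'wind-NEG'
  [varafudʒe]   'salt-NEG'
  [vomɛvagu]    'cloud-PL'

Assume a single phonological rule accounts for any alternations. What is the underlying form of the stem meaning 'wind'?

'wind' shows [dʒ] ~ [g] at the end of the stem ([mɔpɛfidʒe] vs [mɔpɛfigu]).
But 'salt' keeps [dʒ] in both environments ([varafudʒe], [varafudʒu]), so there is no rule changing /dʒ/ to [g] before the PL suffix.
Therefore /g/ is basic and [dʒ] is derived by palatalization before a front vowel (/g/ becomes palato-alveolar [dʒ] before a front vowel).
Hence 'wind' is /mɔpɛfig/ underlyingly.

/mɔpɛfig/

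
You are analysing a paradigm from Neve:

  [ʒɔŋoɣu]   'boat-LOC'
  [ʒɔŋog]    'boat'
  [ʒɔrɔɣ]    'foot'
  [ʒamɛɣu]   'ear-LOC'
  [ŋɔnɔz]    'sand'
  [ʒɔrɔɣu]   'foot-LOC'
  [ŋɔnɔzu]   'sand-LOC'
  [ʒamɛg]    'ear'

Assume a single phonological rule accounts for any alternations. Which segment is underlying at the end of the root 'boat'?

'boat' shows [ɣ] ~ [g] at the end of the stem ([ʒɔŋoɣu] vs [ʒɔŋog]).
Compare 'foot', with invariant [ɣ] in [ʒɔrɔɣu] and [ʒɔrɔɣ]: an analysis with underlying /ɣ/ and a rule producing [g] in isolation would wrongly predict alternation here too.
The underlying segment must be /g/; voiced stops become fricatives between vowels, yielding [ɣ] there.

/g/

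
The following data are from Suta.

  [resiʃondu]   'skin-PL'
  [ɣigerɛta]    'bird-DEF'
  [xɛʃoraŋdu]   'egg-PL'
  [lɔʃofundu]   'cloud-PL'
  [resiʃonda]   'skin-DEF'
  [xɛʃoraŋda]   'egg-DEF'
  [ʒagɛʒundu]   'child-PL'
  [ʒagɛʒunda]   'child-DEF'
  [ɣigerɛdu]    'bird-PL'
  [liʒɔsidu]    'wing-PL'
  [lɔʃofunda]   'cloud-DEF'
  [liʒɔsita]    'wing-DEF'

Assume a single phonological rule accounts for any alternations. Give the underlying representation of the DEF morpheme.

The DEF morpheme has two allomorphs, [-da] and [-ta].
The PL suffix, which begins with [d], is invariant after every stem; so [d] is not altered by any rule here.
The DEF suffix is therefore /-ta/ underlyingly, with post-nasal voicing: voiceless stops become voiced after a nasal.

/-ta/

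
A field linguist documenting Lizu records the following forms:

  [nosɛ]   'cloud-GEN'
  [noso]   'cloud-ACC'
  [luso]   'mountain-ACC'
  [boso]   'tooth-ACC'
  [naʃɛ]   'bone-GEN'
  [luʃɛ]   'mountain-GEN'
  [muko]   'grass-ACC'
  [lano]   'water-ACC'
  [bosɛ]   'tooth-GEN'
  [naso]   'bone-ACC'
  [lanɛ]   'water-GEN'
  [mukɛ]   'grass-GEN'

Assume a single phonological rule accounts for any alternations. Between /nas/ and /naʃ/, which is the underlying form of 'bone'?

/naʃ/

The root 'bone' surfaces as [naso] and [naʃɛ], with a stem-final [s] ~ [ʃ] alternation.
Compare 'cloud', with invariant [s] in [noso] and [nosɛ]: an analysis with underlying /s/ and a rule producing [ʃ] before the GEN suffix would wrongly predict alternation here too.
The underlying segment must be /ʃ/; palato-alveolar /ʃ/ becomes [s] when no front vowel follows, yielding [s] there.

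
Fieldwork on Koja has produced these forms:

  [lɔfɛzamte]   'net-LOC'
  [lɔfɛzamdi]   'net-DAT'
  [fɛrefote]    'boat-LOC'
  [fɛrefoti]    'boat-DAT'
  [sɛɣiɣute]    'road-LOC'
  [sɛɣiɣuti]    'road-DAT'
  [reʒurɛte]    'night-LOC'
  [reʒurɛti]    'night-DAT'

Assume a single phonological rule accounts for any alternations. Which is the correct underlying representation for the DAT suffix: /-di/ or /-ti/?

The DAT morpheme has two allomorphs, [-di] and [-ti].
The LOC suffix, which begins with [t], is invariant after every stem; so [t] is not altered by any rule here.
The DAT suffix is therefore /-di/ underlyingly, with post-vocalic devoicing: voiced stops become voiceless after a vowel.

/-di/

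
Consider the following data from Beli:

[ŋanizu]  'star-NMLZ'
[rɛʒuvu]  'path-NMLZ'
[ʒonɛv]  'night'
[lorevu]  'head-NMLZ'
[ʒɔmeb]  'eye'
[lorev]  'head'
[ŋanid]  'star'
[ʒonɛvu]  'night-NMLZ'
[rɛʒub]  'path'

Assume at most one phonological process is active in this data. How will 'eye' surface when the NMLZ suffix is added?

The stem for 'path' ends in [v] in [rɛʒuvu] but [b] in [rɛʒub].
But 'head' keeps [v] in both environments ([lorevu], [lorev]), so there is no rule changing /v/ to [b] in isolation.
The underlying segment must be /b/; voiced stops become fricatives between vowels, yielding [v] there.
From [ʒɔmeb] the stem 'eye' is /ʒɔmeb/; between vowels this yields [ʒɔmevu].

[ʒɔmevu]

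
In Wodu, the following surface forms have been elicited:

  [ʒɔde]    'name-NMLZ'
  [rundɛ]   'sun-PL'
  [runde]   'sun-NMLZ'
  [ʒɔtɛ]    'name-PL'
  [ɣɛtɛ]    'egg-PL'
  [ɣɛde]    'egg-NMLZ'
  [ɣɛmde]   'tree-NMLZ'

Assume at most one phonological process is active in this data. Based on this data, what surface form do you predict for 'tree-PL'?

The PL morpheme has two allomorphs, [-dɛ] and [-tɛ].
The NMLZ suffix, which begins with [d], is invariant after every stem; so [d] is not altered by any rule here.
The PL suffix is therefore /-tɛ/ underlyingly, with post-nasal voicing: voiceless stops become voiced after a nasal.
After 'tree', which ends in a nasal, the suffix surfaces as [-dɛ], giving [ɣɛmdɛ].

[ɣɛmdɛ]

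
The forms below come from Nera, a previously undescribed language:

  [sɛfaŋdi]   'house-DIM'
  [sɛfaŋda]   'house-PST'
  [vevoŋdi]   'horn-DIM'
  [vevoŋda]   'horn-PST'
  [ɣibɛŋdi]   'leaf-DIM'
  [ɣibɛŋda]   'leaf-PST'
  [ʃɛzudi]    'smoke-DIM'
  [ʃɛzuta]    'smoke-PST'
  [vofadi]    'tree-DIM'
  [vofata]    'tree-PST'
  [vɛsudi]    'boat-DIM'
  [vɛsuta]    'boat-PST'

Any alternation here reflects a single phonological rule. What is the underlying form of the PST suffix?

/-ta/

The PST morpheme has two allomorphs, [-da] and [-ta].
By contrast the DIM suffix keeps its initial [d] throughout — that segment must be underlying.
The PST suffix is therefore /-ta/ underlyingly, with post-nasal voicing: voiceless stops become voiced after a nasal.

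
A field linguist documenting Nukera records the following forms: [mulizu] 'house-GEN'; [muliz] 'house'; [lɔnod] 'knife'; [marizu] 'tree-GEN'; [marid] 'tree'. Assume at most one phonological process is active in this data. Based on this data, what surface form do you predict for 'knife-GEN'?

In [marizu] and [marid] the final segment of 'tree' alternates: [z] ~ [d].
The stem 'house' ([mulizu], [muliz]) shows [z] unchanged in both environments, so [z] cannot be basic with [d] derived in isolation.
So /d/ is underlying, and a rule of intervocalic spirantization — voiced stops become fricatives between vowels — gives [z].
From [lɔnod] the stem 'knife' is /lɔnod/; between vowels this yields [lɔnozu].

[lɔnozu]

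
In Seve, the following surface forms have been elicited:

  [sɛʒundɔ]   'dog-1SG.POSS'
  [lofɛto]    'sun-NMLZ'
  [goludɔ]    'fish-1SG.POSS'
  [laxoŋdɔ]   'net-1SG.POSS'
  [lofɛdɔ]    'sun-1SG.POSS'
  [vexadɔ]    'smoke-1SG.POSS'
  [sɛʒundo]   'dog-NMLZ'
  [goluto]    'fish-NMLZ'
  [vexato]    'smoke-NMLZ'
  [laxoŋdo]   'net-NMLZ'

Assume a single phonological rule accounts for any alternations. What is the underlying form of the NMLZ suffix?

The NMLZ suffix surfaces as [-do] and [-to], depending on the final segment of the stem.
The 1SG.POSS suffix, which begins with [d], is invariant after every stem; so [d] is not altered by any rule here.
So the underlying form is /-to/, and voiceless stops become voiced after a nasal.

/-to/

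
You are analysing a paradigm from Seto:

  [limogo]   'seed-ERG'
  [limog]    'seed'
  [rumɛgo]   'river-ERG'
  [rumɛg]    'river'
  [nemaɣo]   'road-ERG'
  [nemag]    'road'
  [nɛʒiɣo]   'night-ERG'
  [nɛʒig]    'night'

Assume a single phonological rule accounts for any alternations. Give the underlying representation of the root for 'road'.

/nemaɣ/

In [nemaɣo] and [nemag] the final segment of 'road' alternates: [ɣ] ~ [g].
If /g/ were underlying and a rule turned it into [ɣ] before the ERG suffix, 'river' would also alternate; but it has [g] in both [rumɛgo] and [rumɛg].
The underlying segment must be /ɣ/; voiced fricatives become stops word-finally, yielding [g] there.
The underlying form of 'road' is therefore /nemaɣ/.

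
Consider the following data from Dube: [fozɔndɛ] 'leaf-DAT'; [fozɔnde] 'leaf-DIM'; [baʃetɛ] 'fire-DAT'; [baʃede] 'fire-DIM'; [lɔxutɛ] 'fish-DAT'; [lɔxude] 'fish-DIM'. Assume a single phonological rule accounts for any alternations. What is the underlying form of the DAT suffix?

/-tɛ/

The DAT morpheme has two allomorphs, [-dɛ] and [-tɛ].
The DIM suffix, which begins with [d], is invariant after every stem; so [d] is not altered by any rule here.
So the underlying form is /-tɛ/, and voiceless stops become voiced after a nasal.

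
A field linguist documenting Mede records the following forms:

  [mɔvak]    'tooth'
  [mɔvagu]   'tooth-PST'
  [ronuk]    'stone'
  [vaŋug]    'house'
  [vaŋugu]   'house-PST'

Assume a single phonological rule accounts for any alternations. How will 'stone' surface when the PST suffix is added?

[ronugu]

The root 'tooth' surfaces as [mɔvak] and [mɔvagu], with a stem-final [k] ~ [g] alternation.
If /g/ were underlying and a rule turned it into [k] in isolation, 'house' would also alternate; but it has [g] in both [vaŋug] and [vaŋugu].
The alternation reflects intervocalic voicing: voiceless stops become voiced between vowels. /k/ is underlying.
The one attested form of 'stone', [ronuk], shows underlying /ronuk/. Applying the same rule between vowels gives [ronugu].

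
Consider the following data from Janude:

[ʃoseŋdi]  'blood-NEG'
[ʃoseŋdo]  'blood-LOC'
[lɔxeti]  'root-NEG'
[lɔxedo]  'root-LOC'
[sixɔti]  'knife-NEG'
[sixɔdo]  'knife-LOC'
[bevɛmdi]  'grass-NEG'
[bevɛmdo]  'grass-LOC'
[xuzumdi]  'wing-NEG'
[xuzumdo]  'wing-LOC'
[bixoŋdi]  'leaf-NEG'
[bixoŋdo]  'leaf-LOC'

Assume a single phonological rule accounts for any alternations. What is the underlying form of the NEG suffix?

The NEG suffix surfaces as [-di] and [-ti], depending on the final segment of the stem.
The LOC suffix, which begins with [d], is invariant after every stem; so [d] is not altered by any rule here.
So the underlying form is /-ti/, and voiceless stops become voiced after a nasal.

/-ti/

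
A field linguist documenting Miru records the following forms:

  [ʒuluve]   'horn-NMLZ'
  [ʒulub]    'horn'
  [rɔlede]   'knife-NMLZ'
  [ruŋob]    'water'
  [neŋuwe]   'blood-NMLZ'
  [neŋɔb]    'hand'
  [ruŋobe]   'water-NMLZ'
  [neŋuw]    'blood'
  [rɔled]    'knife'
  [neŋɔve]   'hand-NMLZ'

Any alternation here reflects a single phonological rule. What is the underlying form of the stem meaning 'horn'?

/ʒuluv/

In [ʒulub] and [ʒuluve] the final segment of 'horn' alternates: [b] ~ [v].
The stem 'water' ([ruŋob], [ruŋobe]) shows [b] unchanged in both environments, so [b] cannot be basic with [v] derived before the NMLZ suffix.
The alternation reflects word-final hardening: voiced fricatives become stops word-finally. /v/ is underlying.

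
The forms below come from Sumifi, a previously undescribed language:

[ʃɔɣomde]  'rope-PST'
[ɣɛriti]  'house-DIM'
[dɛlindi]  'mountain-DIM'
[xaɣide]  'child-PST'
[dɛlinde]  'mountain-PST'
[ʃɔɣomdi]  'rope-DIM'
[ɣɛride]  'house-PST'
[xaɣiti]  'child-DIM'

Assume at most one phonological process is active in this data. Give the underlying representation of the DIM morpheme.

/-ti/

The DIM suffix surfaces as [-di] and [-ti], depending on the final segment of the stem.
The PST suffix, which begins with [d], is invariant after every stem; so [d] is not altered by any rule here.
So the underlying form is /-ti/, and voiceless stops become voiced after a nasal.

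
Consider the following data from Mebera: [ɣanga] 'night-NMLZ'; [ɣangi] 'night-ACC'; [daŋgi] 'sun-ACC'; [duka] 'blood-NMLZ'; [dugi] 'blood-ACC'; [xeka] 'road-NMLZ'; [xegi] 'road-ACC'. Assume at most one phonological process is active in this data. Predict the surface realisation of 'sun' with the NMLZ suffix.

[daŋga]

The NMLZ suffix surfaces as [-ga] and [-ka], depending on the final segment of the stem.
The ACC suffix, which begins with [g], is invariant after every stem; so [g] is not altered by any rule here.
So the underlying form is /-ka/, and voiceless stops become voiced after a nasal.
After 'sun', which ends in a nasal, the suffix surfaces as [-ga], giving [daŋga].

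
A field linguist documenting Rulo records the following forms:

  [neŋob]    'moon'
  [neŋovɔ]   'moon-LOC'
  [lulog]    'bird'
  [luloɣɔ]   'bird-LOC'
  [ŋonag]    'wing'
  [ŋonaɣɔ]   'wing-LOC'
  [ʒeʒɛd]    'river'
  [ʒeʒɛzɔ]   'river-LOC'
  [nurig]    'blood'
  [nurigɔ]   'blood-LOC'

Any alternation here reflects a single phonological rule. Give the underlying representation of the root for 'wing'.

/ŋonaɣ/

In [ŋonag] and [ŋonaɣɔ] the final segment of 'wing' alternates: [g] ~ [ɣ].
The stem 'blood' ([nurig], [nurigɔ]) shows [g] unchanged in both environments, so [g] cannot be basic with [ɣ] derived before the LOC suffix.
So /ɣ/ is underlying, and a rule of word-final hardening — voiced fricatives become stops word-finally — gives [g].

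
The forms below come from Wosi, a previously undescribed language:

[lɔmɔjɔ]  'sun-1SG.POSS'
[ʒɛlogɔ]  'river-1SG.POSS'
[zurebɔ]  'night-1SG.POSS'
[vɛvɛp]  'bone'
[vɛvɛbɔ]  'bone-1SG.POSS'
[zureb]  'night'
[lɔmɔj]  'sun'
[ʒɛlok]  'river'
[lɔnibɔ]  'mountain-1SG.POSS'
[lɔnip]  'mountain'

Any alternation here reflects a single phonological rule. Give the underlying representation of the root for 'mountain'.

/lɔnip/

The stem for 'mountain' ends in [p] in [lɔnip] but [b] in [lɔnibɔ].
Compare 'night', with invariant [b] in [zureb] and [zurebɔ]: an analysis with underlying /b/ and a rule producing [p] in isolation would wrongly predict alternation here too.
Therefore /p/ is basic and [b] is derived by intervocalic voicing (voiceless stops become voiced between vowels).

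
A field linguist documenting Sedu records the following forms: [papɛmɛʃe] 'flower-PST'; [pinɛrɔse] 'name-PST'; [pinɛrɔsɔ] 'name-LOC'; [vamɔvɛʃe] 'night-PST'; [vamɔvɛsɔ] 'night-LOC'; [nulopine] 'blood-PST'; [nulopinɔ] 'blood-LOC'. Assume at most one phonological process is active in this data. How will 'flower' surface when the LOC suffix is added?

The stem for 'night' ends in [ʃ] in [vamɔvɛʃe] but [s] in [vamɔvɛsɔ].
But 'name' keeps [s] in both environments ([pinɛrɔse], [pinɛrɔsɔ]), so there is no rule changing /s/ to [ʃ] before the PST suffix.
So /ʃ/ is underlying, and a rule of depalatalization — palato-alveolar /ʃ/ becomes [s] when no front vowel follows — gives [s].
From [papɛmɛʃe] the stem 'flower' is /papɛmɛʃ/; when no front vowel follows this yields [papɛmɛsɔ].

[papɛmɛsɔ]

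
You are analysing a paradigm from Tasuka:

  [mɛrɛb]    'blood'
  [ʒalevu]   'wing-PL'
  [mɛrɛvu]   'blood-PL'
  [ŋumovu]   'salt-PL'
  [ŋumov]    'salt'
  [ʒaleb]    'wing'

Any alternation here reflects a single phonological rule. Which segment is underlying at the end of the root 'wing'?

In [ʒalevu] and [ʒaleb] the final segment of 'wing' alternates: [v] ~ [b].
But 'salt' keeps [v] in both environments ([ŋumovu], [ŋumov]), so there is no rule changing /v/ to [b] in isolation.
The alternation reflects intervocalic spirantization: voiced stops become fricatives between vowels. /b/ is underlying.

/b/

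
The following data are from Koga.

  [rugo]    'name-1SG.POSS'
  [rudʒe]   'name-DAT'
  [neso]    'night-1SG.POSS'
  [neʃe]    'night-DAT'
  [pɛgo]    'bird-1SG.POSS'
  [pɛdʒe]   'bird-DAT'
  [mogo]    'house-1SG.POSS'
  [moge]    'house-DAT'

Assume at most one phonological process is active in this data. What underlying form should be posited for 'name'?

/rudʒ/

In [rugo] and [rudʒe] the final segment of 'name' alternates: [g] ~ [dʒ].
But 'house' keeps [g] in both environments ([mogo], [moge]), so there is no rule changing /g/ to [dʒ] before the DAT suffix.
Therefore /dʒ/ is basic and [g] is derived by depalatalization (palato-alveolar /dʒ/ and /ʃ/ become [g] and [s] when no front vowel follows).
The underlying form of 'name' is therefore /rudʒ/.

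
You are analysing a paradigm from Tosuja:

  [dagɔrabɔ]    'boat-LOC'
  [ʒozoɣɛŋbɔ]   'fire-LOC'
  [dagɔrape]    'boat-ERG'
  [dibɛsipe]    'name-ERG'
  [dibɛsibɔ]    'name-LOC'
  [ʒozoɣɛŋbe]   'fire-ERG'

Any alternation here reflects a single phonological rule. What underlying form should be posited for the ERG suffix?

The ERG morpheme has two allomorphs, [-be] and [-pe].
By contrast the LOC suffix keeps its initial [b] throughout — that segment must be underlying.
The ERG suffix is therefore /-pe/ underlyingly, with post-nasal voicing: voiceless stops become voiced after a nasal.

/-pe/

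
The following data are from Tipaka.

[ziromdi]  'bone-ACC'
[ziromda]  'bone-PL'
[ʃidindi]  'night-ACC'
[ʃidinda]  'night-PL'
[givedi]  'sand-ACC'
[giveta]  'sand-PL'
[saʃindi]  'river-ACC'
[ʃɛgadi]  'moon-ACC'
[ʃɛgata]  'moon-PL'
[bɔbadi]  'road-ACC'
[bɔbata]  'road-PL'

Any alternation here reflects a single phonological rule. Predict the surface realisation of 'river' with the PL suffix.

[saʃinda]

The PL suffix surfaces as [-da] and [-ta], depending on the final segment of the stem.
By contrast the ACC suffix keeps its initial [d] throughout — that segment must be underlying.
So the underlying form is /-ta/, and voiceless stops become voiced after a nasal.
After 'river', which ends in a nasal, the suffix surfaces as [-da], giving [saʃinda].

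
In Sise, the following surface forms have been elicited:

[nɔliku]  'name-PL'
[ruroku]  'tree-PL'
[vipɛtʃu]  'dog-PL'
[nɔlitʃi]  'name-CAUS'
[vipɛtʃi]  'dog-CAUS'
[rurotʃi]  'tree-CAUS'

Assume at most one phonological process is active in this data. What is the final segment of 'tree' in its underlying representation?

The root 'tree' surfaces as [rurotʃi] and [ruroku], with a stem-final [tʃ] ~ [k] alternation.
But 'dog' keeps [tʃ] in both environments ([vipɛtʃi], [vipɛtʃu]), so there is no rule changing /tʃ/ to [k] before the PL suffix.
Therefore /k/ is basic and [tʃ] is derived by palatalization before a front vowel (/k/ becomes palato-alveolar [tʃ] before a front vowel).

/k/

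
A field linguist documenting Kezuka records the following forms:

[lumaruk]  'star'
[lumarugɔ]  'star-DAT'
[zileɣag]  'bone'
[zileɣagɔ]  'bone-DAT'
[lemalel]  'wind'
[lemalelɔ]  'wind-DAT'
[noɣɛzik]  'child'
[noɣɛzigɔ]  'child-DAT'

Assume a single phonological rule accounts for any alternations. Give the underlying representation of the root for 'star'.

/lumaruk/

In [lumaruk] and [lumarugɔ] the final segment of 'star' alternates: [k] ~ [g].
The stem 'bone' ([zileɣag], [zileɣagɔ]) shows [g] unchanged in both environments, so [g] cannot be basic with [k] derived in isolation.
The underlying segment must be /k/; voiceless stops become voiced between vowels, yielding [g] there.
The underlying form of 'star' is therefore /lumaruk/.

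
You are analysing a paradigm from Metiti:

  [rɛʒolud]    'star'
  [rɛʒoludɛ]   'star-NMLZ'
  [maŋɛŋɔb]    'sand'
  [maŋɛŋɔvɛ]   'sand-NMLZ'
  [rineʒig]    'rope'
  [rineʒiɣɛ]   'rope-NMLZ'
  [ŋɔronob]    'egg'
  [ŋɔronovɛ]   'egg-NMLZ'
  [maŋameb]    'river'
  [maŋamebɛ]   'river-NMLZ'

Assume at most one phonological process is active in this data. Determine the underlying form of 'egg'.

'egg' shows [b] ~ [v] at the end of the stem ([ŋɔronob] vs [ŋɔronovɛ]).
But 'river' keeps [b] in both environments ([maŋameb], [maŋamebɛ]), so there is no rule changing /b/ to [v] before the NMLZ suffix.
The alternation reflects word-final hardening: voiced fricatives become stops word-finally. /v/ is underlying.

/ŋɔronov/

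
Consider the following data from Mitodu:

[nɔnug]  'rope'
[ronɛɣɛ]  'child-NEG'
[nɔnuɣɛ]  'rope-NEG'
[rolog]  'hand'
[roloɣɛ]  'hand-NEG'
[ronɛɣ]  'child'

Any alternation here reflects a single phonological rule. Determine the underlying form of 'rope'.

In [nɔnuɣɛ] and [nɔnug] the final segment of 'rope' alternates: [ɣ] ~ [g].
If /ɣ/ were underlying and a rule turned it into [g] in isolation, 'child' would also alternate; but it has [ɣ] in both [ronɛɣɛ] and [ronɛɣ].
So /g/ is underlying, and a rule of intervocalic spirantization — voiced stops become fricatives between vowels — gives [ɣ].
Hence 'rope' is /nɔnug/ underlyingly.

/nɔnug/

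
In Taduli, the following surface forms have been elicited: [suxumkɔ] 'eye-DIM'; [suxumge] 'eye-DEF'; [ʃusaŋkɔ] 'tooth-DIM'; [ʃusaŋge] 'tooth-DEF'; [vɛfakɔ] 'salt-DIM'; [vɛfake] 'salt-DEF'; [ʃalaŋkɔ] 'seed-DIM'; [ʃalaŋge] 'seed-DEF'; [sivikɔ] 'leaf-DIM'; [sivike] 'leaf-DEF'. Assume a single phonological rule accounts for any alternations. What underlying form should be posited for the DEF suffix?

The DEF morpheme has two allomorphs, [-ge] and [-ke].
By contrast the DIM suffix keeps its initial [k] throughout — that segment must be underlying.
So the underlying form is /-ge/, and voiced stops become voiceless after a vowel.

/-ge/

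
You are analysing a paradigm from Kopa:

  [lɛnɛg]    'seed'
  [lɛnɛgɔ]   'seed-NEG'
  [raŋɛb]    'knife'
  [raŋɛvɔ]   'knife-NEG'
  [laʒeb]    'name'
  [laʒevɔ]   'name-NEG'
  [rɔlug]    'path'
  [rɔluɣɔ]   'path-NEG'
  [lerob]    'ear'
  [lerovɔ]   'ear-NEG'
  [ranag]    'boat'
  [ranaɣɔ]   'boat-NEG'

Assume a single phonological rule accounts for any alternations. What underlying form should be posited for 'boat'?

/ranaɣ/

The stem for 'boat' ends in [g] in [ranag] but [ɣ] in [ranaɣɔ].
Compare 'seed', with invariant [g] in [lɛnɛg] and [lɛnɛgɔ]: an analysis with underlying /g/ and a rule producing [ɣ] before the NEG suffix would wrongly predict alternation here too.
So /ɣ/ is underlying, and a rule of word-final hardening — voiced fricatives become stops word-finally — gives [g].
Hence 'boat' is /ranaɣ/ underlyingly.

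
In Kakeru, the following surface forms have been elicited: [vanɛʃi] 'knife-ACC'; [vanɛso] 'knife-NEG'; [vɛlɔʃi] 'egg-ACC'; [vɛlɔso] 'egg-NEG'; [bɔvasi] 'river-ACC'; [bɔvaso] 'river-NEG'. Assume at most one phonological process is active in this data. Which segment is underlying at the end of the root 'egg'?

/ʃ/

'egg' shows [ʃ] ~ [s] at the end of the stem ([vɛlɔʃi] vs [vɛlɔso]).
If /s/ were underlying and a rule turned it into [ʃ] before the ACC suffix, 'river' would also alternate; but it has [s] in both [bɔvasi] and [bɔvaso].
The underlying segment must be /ʃ/; palato-alveolar /ʃ/ becomes [s] when no front vowel follows, yielding [s] there.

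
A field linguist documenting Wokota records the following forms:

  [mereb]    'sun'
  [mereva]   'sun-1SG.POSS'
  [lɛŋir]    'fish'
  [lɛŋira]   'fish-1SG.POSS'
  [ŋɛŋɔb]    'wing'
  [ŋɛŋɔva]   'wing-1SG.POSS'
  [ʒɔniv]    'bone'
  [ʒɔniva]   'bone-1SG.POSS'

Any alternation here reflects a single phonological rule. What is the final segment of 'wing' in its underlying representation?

'wing' shows [b] ~ [v] at the end of the stem ([ŋɛŋɔb] vs [ŋɛŋɔva]).
But 'bone' keeps [v] in both environments ([ʒɔniv], [ʒɔniva]), so there is no rule changing /v/ to [b] in isolation.
The underlying segment must be /b/; voiced stops become fricatives between vowels, yielding [v] there.

/b/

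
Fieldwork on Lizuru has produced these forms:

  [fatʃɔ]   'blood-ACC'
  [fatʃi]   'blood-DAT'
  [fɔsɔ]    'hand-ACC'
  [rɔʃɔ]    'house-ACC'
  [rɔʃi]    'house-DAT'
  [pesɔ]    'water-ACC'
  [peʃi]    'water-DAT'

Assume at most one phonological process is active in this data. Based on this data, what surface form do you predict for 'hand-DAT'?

[fɔʃi]

The stem for 'water' ends in [s] in [pesɔ] but [ʃ] in [peʃi].
The stem 'house' ([rɔʃɔ], [rɔʃi]) shows [ʃ] unchanged in both environments, so [ʃ] cannot be basic with [s] derived before the ACC suffix.
So /s/ is underlying, and a rule of palatalization before a front vowel — /s/ becomes palato-alveolar [ʃ] before a front vowel — gives [ʃ].
The one attested form of 'hand', [fɔsɔ], shows underlying /fɔs/. Applying the same rule before a front vowel gives [fɔʃi].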